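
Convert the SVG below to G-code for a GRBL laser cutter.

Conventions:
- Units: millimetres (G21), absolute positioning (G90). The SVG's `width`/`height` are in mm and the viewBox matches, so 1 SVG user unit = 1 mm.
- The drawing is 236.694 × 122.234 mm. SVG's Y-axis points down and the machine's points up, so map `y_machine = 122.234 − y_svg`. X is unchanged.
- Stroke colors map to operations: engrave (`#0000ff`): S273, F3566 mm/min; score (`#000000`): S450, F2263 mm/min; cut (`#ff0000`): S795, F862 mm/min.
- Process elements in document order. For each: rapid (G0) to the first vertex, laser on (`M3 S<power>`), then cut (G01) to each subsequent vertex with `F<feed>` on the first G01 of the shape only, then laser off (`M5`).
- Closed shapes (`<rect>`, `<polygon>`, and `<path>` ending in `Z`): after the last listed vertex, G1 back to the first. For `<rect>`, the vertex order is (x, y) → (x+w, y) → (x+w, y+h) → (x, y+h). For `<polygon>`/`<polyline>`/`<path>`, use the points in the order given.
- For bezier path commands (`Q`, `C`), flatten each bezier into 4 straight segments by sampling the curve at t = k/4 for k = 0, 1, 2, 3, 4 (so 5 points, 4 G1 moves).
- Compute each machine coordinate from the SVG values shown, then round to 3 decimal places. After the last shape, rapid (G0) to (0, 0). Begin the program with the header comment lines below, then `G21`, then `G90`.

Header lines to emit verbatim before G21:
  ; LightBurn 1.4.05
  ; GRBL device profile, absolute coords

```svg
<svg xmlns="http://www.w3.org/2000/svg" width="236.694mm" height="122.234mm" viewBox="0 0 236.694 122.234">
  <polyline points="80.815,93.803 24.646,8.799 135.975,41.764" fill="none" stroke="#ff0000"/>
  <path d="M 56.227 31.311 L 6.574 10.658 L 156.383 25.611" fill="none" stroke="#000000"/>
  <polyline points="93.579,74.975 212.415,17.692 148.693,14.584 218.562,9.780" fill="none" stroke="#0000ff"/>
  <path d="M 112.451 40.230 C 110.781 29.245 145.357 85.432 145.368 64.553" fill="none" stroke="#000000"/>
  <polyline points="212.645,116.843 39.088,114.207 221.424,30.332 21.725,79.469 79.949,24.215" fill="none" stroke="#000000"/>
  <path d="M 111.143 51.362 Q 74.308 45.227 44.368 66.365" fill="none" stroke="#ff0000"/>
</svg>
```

Since the viewBox matches the mm dimensions, user units are millimetres directly. The only transform is the Y-flip y_m = 122.234 − y_svg.

Shape 1 is a open polyline drawn with `<polyline>`. Its stroke #ff0000 means cut at S795, F862. After flipping Y the toolpath is (80.815,28.431) → (24.646,113.435) → (135.975,80.470).

Shape 2 is a open polyline drawn with `<path>`. Its stroke #000000 means score at S450, F2263. After flipping Y the toolpath is (56.227,90.923) → (6.574,111.576) → (156.383,96.623).

Shape 3 is a open polyline drawn with `<polyline>`. Its stroke #0000ff means engrave at S273, F3566. After flipping Y the toolpath is (93.579,47.259) → (212.415,104.542) → (148.693,107.650) → (218.562,112.454).

Shape 4 is a cubic bezier drawn with `<path>`. Its stroke #000000 means score at S450, F2263. After flipping Y the toolpath is (112.451,82.004) → (116.888,79.902) → (128.279,66.132) → (139.985,54.218) → (145.368,57.681).

Shape 5 is a open polyline drawn with `<polyline>`. Its stroke #000000 means score at S450, F2263. After flipping Y the toolpath is (212.645,5.391) → (39.088,8.027) → (221.424,91.902) → (21.725,42.765) → (79.949,98.019).

Shape 6 is a quadratic bezier drawn with `<path>`. Its stroke #ff0000 means cut at S795, F862. After flipping Y the toolpath is (111.143,70.872) → (93.156,72.235) → (76.032,70.189) → (59.769,64.733) → (44.368,55.869).

; LightBurn 1.4.05
; GRBL device profile, absolute coords
G21
G90
G0 X80.815 Y28.431
M3 S795
G01 X24.646 Y113.435 F862
G01 X135.975 Y80.470
M5
G0 X56.227 Y90.923
M3 S450
G01 X6.574 Y111.576 F2263
G01 X156.383 Y96.623
M5
G0 X93.579 Y47.259
M3 S273
G01 X212.415 Y104.542 F3566
G01 X148.693 Y107.650
G01 X218.562 Y112.454
M5
G0 X112.451 Y82.004
M3 S450
G01 X116.888 Y79.902 F2263
G01 X128.279 Y66.132
G01 X139.985 Y54.218
G01 X145.368 Y57.681
M5
G0 X212.645 Y5.391
M3 S450
G01 X39.088 Y8.027 F2263
G01 X221.424 Y91.902
G01 X21.725 Y42.765
G01 X79.949 Y98.019
M5
G0 X111.143 Y70.872
M3 S795
G01 X93.156 Y72.235 F862
G01 X76.032 Y70.189
G01 X59.769 Y64.733
G01 X44.368 Y55.869
M5
G0 X0.000 Y0.000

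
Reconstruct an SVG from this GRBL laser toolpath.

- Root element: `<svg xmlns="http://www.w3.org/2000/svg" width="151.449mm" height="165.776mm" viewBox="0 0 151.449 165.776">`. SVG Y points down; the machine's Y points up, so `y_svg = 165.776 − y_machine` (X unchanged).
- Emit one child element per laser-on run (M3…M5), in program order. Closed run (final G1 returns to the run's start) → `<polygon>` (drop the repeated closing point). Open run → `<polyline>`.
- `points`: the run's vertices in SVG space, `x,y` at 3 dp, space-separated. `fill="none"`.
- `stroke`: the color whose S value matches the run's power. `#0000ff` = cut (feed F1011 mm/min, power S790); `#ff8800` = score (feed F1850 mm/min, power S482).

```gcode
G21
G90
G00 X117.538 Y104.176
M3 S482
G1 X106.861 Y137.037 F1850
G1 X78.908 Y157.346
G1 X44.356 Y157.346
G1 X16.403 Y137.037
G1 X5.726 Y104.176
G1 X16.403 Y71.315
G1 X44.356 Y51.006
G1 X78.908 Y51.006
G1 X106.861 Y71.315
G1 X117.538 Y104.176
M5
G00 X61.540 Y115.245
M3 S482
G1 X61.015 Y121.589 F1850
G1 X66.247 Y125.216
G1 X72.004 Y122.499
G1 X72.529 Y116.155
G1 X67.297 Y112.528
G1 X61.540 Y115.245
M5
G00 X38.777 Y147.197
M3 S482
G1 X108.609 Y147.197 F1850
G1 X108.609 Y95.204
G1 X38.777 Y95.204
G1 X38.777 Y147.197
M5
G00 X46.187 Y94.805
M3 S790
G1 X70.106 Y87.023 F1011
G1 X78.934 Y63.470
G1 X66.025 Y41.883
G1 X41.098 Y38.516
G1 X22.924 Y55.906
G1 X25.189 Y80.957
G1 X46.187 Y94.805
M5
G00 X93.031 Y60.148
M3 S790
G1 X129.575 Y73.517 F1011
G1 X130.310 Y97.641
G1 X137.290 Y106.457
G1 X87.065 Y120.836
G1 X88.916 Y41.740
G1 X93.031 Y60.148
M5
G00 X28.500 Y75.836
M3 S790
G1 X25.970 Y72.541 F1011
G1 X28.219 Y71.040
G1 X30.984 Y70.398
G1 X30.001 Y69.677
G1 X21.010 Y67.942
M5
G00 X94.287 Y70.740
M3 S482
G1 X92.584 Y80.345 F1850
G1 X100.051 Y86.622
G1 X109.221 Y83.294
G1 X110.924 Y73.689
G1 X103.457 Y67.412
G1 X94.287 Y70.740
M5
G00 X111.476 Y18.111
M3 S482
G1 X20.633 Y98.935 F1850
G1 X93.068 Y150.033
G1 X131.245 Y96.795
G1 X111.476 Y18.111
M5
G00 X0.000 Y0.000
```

<svg xmlns="http://www.w3.org/2000/svg" width="151.449mm" height="165.776mm" viewBox="0 0 151.449 165.776">
  <polygon points="117.538,61.600 106.861,28.739 78.908,8.430 44.356,8.430 16.403,28.739 5.726,61.600 16.403,94.461 44.356,114.770 78.908,114.770 106.861,94.461" fill="none" stroke="#ff8800"/>
  <polygon points="61.540,50.531 61.015,44.187 66.247,40.560 72.004,43.277 72.529,49.621 67.297,53.248" fill="none" stroke="#ff8800"/>
  <polygon points="38.777,18.579 108.609,18.579 108.609,70.572 38.777,70.572" fill="none" stroke="#ff8800"/>
  <polygon points="46.187,70.971 70.106,78.753 78.934,102.306 66.025,123.893 41.098,127.260 22.924,109.870 25.189,84.819" fill="none" stroke="#0000ff"/>
  <polygon points="93.031,105.628 129.575,92.259 130.310,68.135 137.290,59.319 87.065,44.940 88.916,124.036" fill="none" stroke="#0000ff"/>
  <polyline points="28.500,89.940 25.970,93.235 28.219,94.736 30.984,95.378 30.001,96.099 21.010,97.834" fill="none" stroke="#0000ff"/>
  <polygon points="94.287,95.036 92.584,85.431 100.051,79.154 109.221,82.482 110.924,92.087 103.457,98.364" fill="none" stroke="#ff8800"/>
  <polygon points="111.476,147.665 20.633,66.841 93.068,15.743 131.245,68.981" fill="none" stroke="#ff8800"/>
</svg>

Machine Y-up, SVG Y-down with viewBox height 165.776, so y_svg = 165.776 − y_machine; X carries over.

Run 1: the run's S482 means `#ff8800` (score). The run returns to its start, so emit a `<polygon>` with points (Y-flipped): 117.538,61.600 106.861,28.739 78.908,8.430 44.356,8.430 16.403,28.739 5.726,61.600 16.403,94.461 44.356,114.770 78.908,114.770 106.861,94.461.

Run 2: S482 ⇒ score layer `#ff8800`. The run returns to its start, so emit a `<polygon>` with points (Y-flipped): 61.540,50.531 61.015,44.187 66.247,40.560 72.004,43.277 72.529,49.621 67.297,53.248.

Run 3: power S482 maps to stroke `#ff8800` (score). The run returns to its start, so emit a `<polygon>` with points (Y-flipped): 38.777,18.579 108.609,18.579 108.609,70.572 38.777,70.572.

Run 4: S790 ⇒ cut layer `#0000ff`. The run returns to its start, so emit a `<polygon>` with points (Y-flipped): 46.187,70.971 70.106,78.753 78.934,102.306 66.025,123.893 41.098,127.260 22.924,109.870 25.189,84.819.

Run 5: S790 ⇒ cut layer `#0000ff`. The run returns to its start, so emit a `<polygon>` with points (Y-flipped): 93.031,105.628 129.575,92.259 130.310,68.135 137.290,59.319 87.065,44.940 88.916,124.036.

Run 6: S790 ⇒ cut layer `#0000ff`. The run is open, so emit a `<polyline>` with points (Y-flipped): 28.500,89.940 25.970,93.235 28.219,94.736 30.984,95.378 30.001,96.099 21.010,97.834.

Run 7: S482 ⇒ score layer `#ff8800`. The run returns to its start, so emit a `<polygon>` with points (Y-flipped): 94.287,95.036 92.584,85.431 100.051,79.154 109.221,82.482 110.924,92.087 103.457,98.364.

Run 8: power S482 maps to stroke `#ff8800` (score). The run returns to its start, so emit a `<polygon>` with points (Y-flipped): 111.476,147.665 20.633,66.841 93.068,15.743 131.245,68.981.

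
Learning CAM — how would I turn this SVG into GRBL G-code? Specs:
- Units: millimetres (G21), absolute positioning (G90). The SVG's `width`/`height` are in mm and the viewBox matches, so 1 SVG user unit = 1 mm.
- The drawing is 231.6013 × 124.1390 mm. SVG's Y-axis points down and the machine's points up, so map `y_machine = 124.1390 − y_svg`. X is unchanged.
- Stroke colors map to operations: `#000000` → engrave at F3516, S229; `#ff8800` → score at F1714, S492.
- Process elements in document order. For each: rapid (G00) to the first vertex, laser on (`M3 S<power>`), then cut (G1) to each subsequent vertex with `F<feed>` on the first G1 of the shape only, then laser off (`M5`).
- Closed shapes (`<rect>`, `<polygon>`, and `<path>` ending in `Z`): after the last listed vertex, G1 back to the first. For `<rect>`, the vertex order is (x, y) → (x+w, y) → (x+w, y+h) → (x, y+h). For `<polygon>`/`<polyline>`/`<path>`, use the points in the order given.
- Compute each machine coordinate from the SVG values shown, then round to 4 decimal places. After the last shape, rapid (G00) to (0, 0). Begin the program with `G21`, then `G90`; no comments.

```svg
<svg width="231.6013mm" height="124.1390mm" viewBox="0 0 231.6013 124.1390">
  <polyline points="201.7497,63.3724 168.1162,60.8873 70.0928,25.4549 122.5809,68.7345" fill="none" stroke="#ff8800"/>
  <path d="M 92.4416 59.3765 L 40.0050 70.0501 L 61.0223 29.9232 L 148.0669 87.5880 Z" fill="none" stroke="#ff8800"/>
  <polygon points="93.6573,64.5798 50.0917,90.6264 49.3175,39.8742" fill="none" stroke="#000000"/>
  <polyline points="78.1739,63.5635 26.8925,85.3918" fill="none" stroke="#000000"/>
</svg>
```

1 u = 1 mm; y_m = 124.1390 − y.

[1] `<polyline>` open polyline, #ff8800→score S492 F1714: (201.7497,60.7666) → (168.1162,63.2517) → (70.0928,98.6841) → (122.5809,55.4045)

[2] `<path>` closed polygon, #ff8800→score S492 F1714: (92.4416,64.7625) → (40.0050,54.0889) → (61.0223,94.2158) → (148.0669,36.5510) → (92.4416,64.7625) (closed)

[3] `<polygon>` regular polygon, #000000→engrave S229 F3516: (93.6573,59.5592) → (50.0917,33.5126) → (49.3175,84.2648) → (93.6573,59.5592) (closed)

[4] `<polyline>` line segment, #000000→engrave S229 F3516: (78.1739,60.5755) → (26.8925,38.7472)

G21
G90
G00 X201.7497 Y60.7666
M3 S492
G1 X168.1162 Y63.2517 F1714
G1 X70.0928 Y98.6841
G1 X122.5809 Y55.4045
M5
G00 X92.4416 Y64.7625
M3 S492
G1 X40.0050 Y54.0889 F1714
G1 X61.0223 Y94.2158
G1 X148.0669 Y36.5510
G1 X92.4416 Y64.7625
M5
G00 X93.6573 Y59.5592
M3 S229
G1 X50.0917 Y33.5126 F3516
G1 X49.3175 Y84.2648
G1 X93.6573 Y59.5592
M5
G00 X78.1739 Y60.5755
M3 S229
G1 X26.8925 Y38.7472 F3516
M5
G00 X0.0000 Y0.0000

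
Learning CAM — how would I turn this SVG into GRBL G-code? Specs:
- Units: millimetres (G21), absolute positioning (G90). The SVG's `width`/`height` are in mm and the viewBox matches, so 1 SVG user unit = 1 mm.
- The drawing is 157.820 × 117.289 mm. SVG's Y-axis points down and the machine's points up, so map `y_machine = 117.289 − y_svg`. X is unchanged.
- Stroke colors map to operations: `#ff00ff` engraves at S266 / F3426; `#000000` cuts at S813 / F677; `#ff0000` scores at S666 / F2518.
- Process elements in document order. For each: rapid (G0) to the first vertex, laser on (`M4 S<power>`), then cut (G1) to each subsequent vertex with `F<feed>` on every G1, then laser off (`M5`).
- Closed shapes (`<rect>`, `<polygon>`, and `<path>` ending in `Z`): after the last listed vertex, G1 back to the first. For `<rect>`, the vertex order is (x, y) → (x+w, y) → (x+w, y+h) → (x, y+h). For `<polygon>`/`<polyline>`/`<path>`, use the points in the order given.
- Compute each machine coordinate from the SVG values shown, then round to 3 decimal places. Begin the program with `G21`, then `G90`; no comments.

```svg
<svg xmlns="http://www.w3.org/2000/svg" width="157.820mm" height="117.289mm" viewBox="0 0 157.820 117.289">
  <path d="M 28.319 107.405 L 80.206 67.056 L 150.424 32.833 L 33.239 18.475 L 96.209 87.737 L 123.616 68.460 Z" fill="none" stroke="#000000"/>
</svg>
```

G21
G90
G0 X28.319 Y9.884
M4 S813
G1 X80.206 Y50.233 F677
G1 X150.424 Y84.456 F677
G1 X33.239 Y98.814 F677
G1 X96.209 Y29.552 F677
G1 X123.616 Y48.829 F677
G1 X28.319 Y9.884 F677
M5

viewBox `0 0 157.820 117.289` with mm width/height → 1 unit = 1 mm. Flip: y_m = 117.289 − y_svg.

**Shape 1** — `<path>` closed polygon, stroke `#000000` → cut (S813, F677). Machine vertices: (28.319,9.884) → (80.206,50.233) → (150.424,84.456) → (33.239,98.814) → (96.209,29.552) → (123.616,48.829) → (28.319,9.884). Closed: final G1 returns to the first vertex.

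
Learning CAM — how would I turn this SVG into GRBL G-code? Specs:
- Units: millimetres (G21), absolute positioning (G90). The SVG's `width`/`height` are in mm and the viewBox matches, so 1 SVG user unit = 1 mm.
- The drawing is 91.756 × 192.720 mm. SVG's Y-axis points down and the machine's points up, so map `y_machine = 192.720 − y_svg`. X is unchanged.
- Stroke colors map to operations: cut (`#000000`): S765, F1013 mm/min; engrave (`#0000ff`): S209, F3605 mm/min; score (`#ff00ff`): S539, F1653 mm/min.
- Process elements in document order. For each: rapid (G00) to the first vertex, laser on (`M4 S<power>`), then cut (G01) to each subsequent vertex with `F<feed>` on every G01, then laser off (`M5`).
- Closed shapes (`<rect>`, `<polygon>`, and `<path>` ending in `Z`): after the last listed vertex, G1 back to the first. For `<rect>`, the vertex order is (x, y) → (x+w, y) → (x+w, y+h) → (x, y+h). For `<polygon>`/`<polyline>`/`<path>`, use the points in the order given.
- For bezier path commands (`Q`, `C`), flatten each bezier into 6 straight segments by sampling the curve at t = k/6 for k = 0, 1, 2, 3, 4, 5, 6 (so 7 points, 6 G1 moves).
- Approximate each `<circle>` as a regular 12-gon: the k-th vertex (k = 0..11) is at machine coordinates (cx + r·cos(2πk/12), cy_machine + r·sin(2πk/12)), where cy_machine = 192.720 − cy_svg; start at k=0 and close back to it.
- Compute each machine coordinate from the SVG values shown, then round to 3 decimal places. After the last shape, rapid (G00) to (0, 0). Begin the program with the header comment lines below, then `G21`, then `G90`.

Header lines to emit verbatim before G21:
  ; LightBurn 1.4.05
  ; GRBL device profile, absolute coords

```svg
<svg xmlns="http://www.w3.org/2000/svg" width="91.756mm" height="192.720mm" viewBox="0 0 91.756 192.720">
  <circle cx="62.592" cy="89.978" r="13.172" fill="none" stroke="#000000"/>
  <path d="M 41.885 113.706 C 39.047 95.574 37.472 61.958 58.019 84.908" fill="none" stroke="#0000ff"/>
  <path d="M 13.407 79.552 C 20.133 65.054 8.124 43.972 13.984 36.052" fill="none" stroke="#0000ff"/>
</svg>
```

viewBox `0 0 91.756 192.720` with mm width/height → 1 unit = 1 mm. Flip: y_m = 192.720 − y_svg.

**Shape 1** — `<circle>` circle, stroke `#000000` → cut (S765, F1013). Machine vertices: (75.764,102.742) → (73.999,109.328) → (69.178,114.149) → (62.592,115.914) → (56.006,114.149) → (51.185,109.328) → (49.420,102.742) → (51.185,96.156) → (56.006,91.335) → (62.592,89.570) → (69.178,91.335) → (73.999,96.156) → (75.764,102.742). Closed: final G1 returns to the first vertex.

**Shape 2** — `<path>` cubic bezier, stroke `#0000ff` → engrave (S209, F3605). Control points (SVG): P0=(41.885,113.706), P1=(39.047,95.574), P2=(37.472,61.958), P3=(58.019,84.908); sampled at t=k/6. Machine vertices: (41.885,79.014) → (40.668,89.037) → (40.241,99.639) → (41.183,108.819) → (44.073,114.575) → (49.492,114.907) → (58.019,107.812). Open path.

**Shape 3** — `<path>` cubic bezier, stroke `#0000ff` → engrave (S209, F3605). Control points (SVG): P0=(13.407,79.552), P1=(20.133,65.054), P2=(8.124,43.972), P3=(13.984,36.052); sampled at t=k/6. Machine vertices: (13.407,113.168) → (15.378,120.874) → (15.244,129.129) → (14.020,137.385) → (12.725,145.092) → (12.374,151.703) → (13.984,156.668). Open path.

; LightBurn 1.4.05
; GRBL device profile, absolute coords
G21
G90
G00 X75.764 Y102.742
M4 S765
G01 X73.999 Y109.328 F1013
G01 X69.178 Y114.149 F1013
G01 X62.592 Y115.914 F1013
G01 X56.006 Y114.149 F1013
G01 X51.185 Y109.328 F1013
G01 X49.420 Y102.742 F1013
G01 X51.185 Y96.156 F1013
G01 X56.006 Y91.335 F1013
G01 X62.592 Y89.570 F1013
G01 X69.178 Y91.335 F1013
G01 X73.999 Y96.156 F1013
G01 X75.764 Y102.742 F1013
M5
G00 X41.885 Y79.014
M4 S209
G01 X40.668 Y89.037 F3605
G01 X40.241 Y99.639 F3605
G01 X41.183 Y108.819 F3605
G01 X44.073 Y114.575 F3605
G01 X49.492 Y114.907 F3605
G01 X58.019 Y107.812 F3605
M5
G00 X13.407 Y113.168
M4 S209
G01 X15.378 Y120.874 F3605
G01 X15.244 Y129.129 F3605
G01 X14.020 Y137.385 F3605
G01 X12.725 Y145.092 F3605
G01 X12.374 Y151.703 F3605
G01 X13.984 Y156.668 F3605
M5
G00 X0.000 Y0.000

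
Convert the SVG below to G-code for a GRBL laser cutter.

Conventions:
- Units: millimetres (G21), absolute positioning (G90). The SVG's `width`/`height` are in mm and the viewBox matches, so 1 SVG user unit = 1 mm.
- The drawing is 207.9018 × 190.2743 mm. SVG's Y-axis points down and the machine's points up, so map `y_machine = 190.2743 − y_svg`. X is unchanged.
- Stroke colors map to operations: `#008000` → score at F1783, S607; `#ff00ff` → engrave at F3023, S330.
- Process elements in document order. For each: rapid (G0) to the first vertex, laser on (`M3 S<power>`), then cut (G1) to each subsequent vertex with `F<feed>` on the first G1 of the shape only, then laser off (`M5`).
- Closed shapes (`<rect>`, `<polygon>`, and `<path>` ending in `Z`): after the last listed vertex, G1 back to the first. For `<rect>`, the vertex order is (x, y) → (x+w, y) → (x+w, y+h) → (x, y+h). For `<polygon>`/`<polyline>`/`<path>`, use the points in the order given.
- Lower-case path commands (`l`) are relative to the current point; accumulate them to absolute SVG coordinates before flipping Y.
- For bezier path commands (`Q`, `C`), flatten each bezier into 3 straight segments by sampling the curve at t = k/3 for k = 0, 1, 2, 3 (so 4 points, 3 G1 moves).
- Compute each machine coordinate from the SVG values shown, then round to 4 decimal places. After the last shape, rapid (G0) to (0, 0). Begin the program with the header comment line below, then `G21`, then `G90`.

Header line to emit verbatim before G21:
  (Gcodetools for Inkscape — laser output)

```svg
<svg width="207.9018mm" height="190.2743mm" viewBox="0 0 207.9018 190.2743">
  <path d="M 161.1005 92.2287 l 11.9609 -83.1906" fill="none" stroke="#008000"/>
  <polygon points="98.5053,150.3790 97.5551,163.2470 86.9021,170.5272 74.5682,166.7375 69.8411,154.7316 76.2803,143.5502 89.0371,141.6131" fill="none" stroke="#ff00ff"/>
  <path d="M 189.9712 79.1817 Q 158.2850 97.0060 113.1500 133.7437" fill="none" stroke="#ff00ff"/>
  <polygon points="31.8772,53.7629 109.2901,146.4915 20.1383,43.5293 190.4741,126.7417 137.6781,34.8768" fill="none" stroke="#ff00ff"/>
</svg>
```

Since the viewBox matches the mm dimensions, user units are millimetres directly. The only transform is the Y-flip y_m = 190.2743 − y_svg.

Shape 1 is a line segment drawn with `<path>`. Its stroke #008000 means score at S607, F1783. After flipping Y the toolpath is (161.1005,98.0456) → (173.0614,181.2362).

Shape 2 is a regular polygon drawn with `<polygon>`. Its stroke #ff00ff means engrave at S330, F3023. After flipping Y the toolpath is (98.5053,39.8953) → (97.5551,27.0273) → (86.9021,19.7471) → (74.5682,23.5368) → (69.8411,35.5427) → (76.2803,46.7241) → (89.0371,48.6612) → (98.5053,39.8953), returning to the start.

Shape 3 is a quadratic bezier drawn with `<path>`. Its stroke #ff00ff means engrave at S330, F3023. After flipping Y the toolpath is (189.9712,111.0926) → (167.3528,97.1082) → (141.7457,78.9209) → (113.1500,56.5306).

Shape 4 is a closed polygon drawn with `<polygon>`. Its stroke #ff00ff means engrave at S330, F3023. After flipping Y the toolpath is (31.8772,136.5114) → (109.2901,43.7828) → (20.1383,146.7450) → (190.4741,63.5326) → (137.6781,155.3975) → (31.8772,136.5114), returning to the start.

(Gcodetools for Inkscape — laser output)
G21
G90
G0 X161.1005 Y98.0456
M3 S607
G1 X173.0614 Y181.2362 F1783
M5
G0 X98.5053 Y39.8953
M3 S330
G1 X97.5551 Y27.0273 F3023
G1 X86.9021 Y19.7471
G1 X74.5682 Y23.5368
G1 X69.8411 Y35.5427
G1 X76.2803 Y46.7241
G1 X89.0371 Y48.6612
G1 X98.5053 Y39.8953
M5
G0 X189.9712 Y111.0926
M3 S330
G1 X167.3528 Y97.1082 F3023
G1 X141.7457 Y78.9209
G1 X113.1500 Y56.5306
M5
G0 X31.8772 Y136.5114
M3 S330
G1 X109.2901 Y43.7828 F3023
G1 X20.1383 Y146.7450
G1 X190.4741 Y63.5326
G1 X137.6781 Y155.3975
G1 X31.8772 Y136.5114
M5
G0 X0.0000 Y0.0000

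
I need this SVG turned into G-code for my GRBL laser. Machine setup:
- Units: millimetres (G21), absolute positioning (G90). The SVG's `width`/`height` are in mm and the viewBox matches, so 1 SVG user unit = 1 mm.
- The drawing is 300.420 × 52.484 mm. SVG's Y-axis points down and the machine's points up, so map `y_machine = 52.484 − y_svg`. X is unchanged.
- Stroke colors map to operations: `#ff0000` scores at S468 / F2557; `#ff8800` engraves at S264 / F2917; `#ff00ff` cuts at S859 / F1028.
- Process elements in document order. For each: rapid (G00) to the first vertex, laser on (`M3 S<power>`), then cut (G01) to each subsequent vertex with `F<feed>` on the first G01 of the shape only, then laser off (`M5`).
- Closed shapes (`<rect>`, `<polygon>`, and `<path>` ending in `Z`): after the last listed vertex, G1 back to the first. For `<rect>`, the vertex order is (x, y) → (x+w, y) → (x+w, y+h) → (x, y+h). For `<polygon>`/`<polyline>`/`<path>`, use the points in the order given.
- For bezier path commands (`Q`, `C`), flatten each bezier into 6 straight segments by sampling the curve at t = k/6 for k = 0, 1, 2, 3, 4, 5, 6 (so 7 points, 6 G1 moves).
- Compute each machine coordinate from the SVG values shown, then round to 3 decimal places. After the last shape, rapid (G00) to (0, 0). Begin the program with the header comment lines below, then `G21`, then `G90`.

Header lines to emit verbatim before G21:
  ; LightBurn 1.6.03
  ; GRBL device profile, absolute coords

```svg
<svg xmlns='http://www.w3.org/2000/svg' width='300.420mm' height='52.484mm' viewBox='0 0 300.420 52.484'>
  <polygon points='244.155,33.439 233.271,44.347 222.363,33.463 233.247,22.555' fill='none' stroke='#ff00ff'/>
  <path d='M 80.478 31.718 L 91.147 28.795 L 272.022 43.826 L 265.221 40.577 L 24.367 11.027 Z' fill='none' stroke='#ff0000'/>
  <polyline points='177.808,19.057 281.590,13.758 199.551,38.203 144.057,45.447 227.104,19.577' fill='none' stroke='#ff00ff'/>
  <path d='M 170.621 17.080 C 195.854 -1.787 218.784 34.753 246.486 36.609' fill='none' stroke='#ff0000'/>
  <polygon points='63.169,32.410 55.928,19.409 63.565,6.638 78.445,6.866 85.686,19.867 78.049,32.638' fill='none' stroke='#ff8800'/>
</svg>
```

; LightBurn 1.6.03
; GRBL device profile, absolute coords
G21
G90
G00 X244.155 Y19.045
M3 S859
G01 X233.271 Y8.137 F1028
G01 X222.363 Y19.021
G01 X233.247 Y29.929
G01 X244.155 Y19.045
M5
G00 X80.478 Y20.766
M3 S468
G01 X91.147 Y23.689 F2557
G01 X272.022 Y8.658
G01 X265.221 Y11.907
G01 X24.367 Y41.457
G01 X80.478 Y20.766
M5
G00 X177.808 Y33.427
M3 S859
G01 X281.590 Y38.726 F1028
G01 X199.551 Y14.281
G01 X144.057 Y7.037
G01 X227.104 Y32.907
M5
G00 X170.621 Y35.404
M3 S468
G01 X183.078 Y40.637 F2557
G01 X195.348 Y39.139
G01 X207.628 Y33.411
G01 X220.113 Y25.956
G01 X233.000 Y19.276
G01 X246.486 Y15.875
M5
G00 X63.169 Y20.074
M3 S264
G01 X55.928 Y33.075 F2917
G01 X63.565 Y45.846
G01 X78.445 Y45.618
G01 X85.686 Y32.617
G01 X78.049 Y19.846
G01 X63.169 Y20.074
M5
G00 X0.000 Y0.000

1 u = 1 mm; y_m = 52.484 − y.

[1] `<polygon>` regular polygon, #ff00ff→cut S859 F1028: (244.155,19.045) → (233.271,8.137) → (222.363,19.021) → (233.247,29.929) → (244.155,19.045) (closed)

[2] `<path>` closed polygon, #ff0000→score S468 F2557: (80.478,20.766) → (91.147,23.689) → (272.022,8.658) → (265.221,11.907) → (24.367,41.457) → (80.478,20.766) (closed)

[3] `<polyline>` open polyline, #ff00ff→cut S859 F1028: (177.808,33.427) → (281.590,38.726) → (199.551,14.281) → (144.057,7.037) → (227.104,32.907)

[4] `<path>` cubic bezier, #ff0000→score S468 F2557: (170.621,35.404) → (183.078,40.637) → (195.348,39.139) → (207.628,33.411) → (220.113,25.956) → (233.000,19.276) → (246.486,15.875)

[5] `<polygon>` regular polygon, #ff8800→engrave S264 F2917: (63.169,20.074) → (55.928,33.075) → (63.565,45.846) → (78.445,45.618) → (85.686,32.617) → (78.049,19.846) → (63.169,20.074) (closed)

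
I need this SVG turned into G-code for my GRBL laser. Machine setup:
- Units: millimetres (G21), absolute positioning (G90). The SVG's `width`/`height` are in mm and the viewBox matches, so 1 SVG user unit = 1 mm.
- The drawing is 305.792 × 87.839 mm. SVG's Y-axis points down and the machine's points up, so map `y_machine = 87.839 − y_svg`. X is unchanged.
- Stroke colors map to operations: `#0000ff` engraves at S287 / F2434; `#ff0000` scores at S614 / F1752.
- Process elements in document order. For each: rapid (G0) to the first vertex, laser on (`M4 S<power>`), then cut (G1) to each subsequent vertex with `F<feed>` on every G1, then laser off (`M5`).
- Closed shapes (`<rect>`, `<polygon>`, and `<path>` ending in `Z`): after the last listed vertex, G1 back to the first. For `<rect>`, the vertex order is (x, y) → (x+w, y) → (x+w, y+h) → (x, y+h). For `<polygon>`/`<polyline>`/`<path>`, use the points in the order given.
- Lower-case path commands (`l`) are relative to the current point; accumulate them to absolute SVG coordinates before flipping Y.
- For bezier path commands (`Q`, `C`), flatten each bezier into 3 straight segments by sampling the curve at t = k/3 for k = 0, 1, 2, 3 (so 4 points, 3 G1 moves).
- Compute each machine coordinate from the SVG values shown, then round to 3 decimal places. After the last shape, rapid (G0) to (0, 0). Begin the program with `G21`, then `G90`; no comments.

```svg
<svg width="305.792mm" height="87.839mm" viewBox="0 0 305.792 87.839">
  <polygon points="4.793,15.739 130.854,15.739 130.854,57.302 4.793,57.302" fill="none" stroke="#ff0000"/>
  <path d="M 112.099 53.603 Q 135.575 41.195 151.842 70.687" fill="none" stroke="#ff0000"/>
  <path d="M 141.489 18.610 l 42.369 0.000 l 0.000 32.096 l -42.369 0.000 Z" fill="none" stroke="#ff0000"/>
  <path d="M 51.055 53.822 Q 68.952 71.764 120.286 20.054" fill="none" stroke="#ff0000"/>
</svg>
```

G21
G90
G0 X4.793 Y72.100
M4 S614
G1 X130.854 Y72.100 F1752
G1 X130.854 Y30.537 F1752
G1 X4.793 Y30.537 F1752
G1 X4.793 Y72.100 F1752
M5
G0 X112.099 Y34.236
M4 S614
G1 X126.949 Y37.852 F1752
G1 X140.196 Y32.158 F1752
G1 X151.842 Y17.152 F1752
M5
G0 X141.489 Y69.229
M4 S614
G1 X183.858 Y69.229 F1752
G1 X183.858 Y37.133 F1752
G1 X141.489 Y37.133 F1752
G1 X141.489 Y69.229 F1752
M5
G0 X51.055 Y34.017
M4 S614
G1 X66.702 Y29.795 F1752
G1 X89.779 Y41.051 F1752
G1 X120.286 Y67.785 F1752
M5
G0 X0.000 Y0.000

1 u = 1 mm; y_m = 87.839 − y.

[1] `<polygon>` rectangle, #ff0000→score S614 F1752: (4.793,72.100) → (130.854,72.100) → (130.854,30.537) → (4.793,30.537) → (4.793,72.100) (closed)

[2] `<path>` quadratic bezier, #ff0000→score S614 F1752: (112.099,34.236) → (126.949,37.852) → (140.196,32.158) → (151.842,17.152)

[3] `<path>` rectangle, #ff0000→score S614 F1752: (141.489,69.229) → (183.858,69.229) → (183.858,37.133) → (141.489,37.133) → (141.489,69.229) (closed)

[4] `<path>` quadratic bezier, #ff0000→score S614 F1752: (51.055,34.017) → (66.702,29.795) → (89.779,41.051) → (120.286,67.785)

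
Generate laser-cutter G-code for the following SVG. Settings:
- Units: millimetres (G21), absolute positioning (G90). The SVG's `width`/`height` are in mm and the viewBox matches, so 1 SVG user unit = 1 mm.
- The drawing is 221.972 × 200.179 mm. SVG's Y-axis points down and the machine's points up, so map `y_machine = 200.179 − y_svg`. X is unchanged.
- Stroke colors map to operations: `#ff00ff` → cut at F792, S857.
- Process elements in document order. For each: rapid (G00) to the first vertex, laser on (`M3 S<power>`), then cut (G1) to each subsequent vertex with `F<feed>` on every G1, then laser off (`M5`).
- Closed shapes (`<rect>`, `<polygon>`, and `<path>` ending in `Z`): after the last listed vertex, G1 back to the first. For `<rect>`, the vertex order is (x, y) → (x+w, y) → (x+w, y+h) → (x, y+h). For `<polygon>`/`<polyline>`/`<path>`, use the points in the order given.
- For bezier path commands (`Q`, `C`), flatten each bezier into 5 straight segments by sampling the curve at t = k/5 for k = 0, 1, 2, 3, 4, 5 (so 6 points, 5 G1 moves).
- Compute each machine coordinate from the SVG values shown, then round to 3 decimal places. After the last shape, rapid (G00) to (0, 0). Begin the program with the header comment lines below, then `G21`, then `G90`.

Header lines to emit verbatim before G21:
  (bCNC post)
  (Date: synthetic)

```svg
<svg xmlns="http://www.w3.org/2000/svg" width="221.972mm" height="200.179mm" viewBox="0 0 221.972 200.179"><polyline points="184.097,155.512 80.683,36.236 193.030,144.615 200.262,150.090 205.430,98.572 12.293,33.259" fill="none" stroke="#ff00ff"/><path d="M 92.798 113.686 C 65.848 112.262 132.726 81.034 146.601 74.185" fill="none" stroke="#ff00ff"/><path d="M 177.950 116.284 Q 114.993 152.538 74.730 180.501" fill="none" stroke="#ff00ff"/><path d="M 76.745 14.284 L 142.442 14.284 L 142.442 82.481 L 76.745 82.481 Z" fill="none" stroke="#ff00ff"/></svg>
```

(bCNC post)
(Date: synthetic)
G21
G90
G00 X184.097 Y44.667
M3 S857
G1 X80.683 Y163.943 F792
G1 X193.030 Y55.564 F792
G1 X200.262 Y50.089 F792
G1 X205.430 Y101.607 F792
G1 X12.293 Y166.920 F792
M5
G00 X92.798 Y86.493
M3 S857
G1 X86.713 Y90.490 F792
G1 X96.098 Y99.040 F792
G1 X113.907 Y109.541 F792
G1 X133.090 Y119.393 F792
G1 X146.601 Y125.994 F792
M5
G00 X177.950 Y83.895
M3 S857
G1 X153.675 Y69.725 F792
G1 X131.215 Y56.218 F792
G1 X110.571 Y43.375 F792
G1 X91.743 Y31.195 F792
G1 X74.730 Y19.678 F792
M5
G00 X76.745 Y185.895
M3 S857
G1 X142.442 Y185.895 F792
G1 X142.442 Y117.698 F792
G1 X76.745 Y117.698 F792
G1 X76.745 Y185.895 F792
M5
G00 X0.000 Y0.000

Since the viewBox matches the mm dimensions, user units are millimetres directly. The only transform is the Y-flip y_m = 200.179 − y_svg.

Shape 1 is a open polyline drawn with `<polyline>`. Its stroke #ff00ff means cut at S857, F792. After flipping Y the toolpath is (184.097,44.667) → (80.683,163.943) → (193.030,55.564) → (200.262,50.089) → (205.430,101.607) → (12.293,166.920).

Shape 2 is a cubic bezier drawn with `<path>`. Its stroke #ff00ff means cut at S857, F792. After flipping Y the toolpath is (92.798,86.493) → (86.713,90.490) → (96.098,99.040) → (113.907,109.541) → (133.090,119.393) → (146.601,125.994).

Shape 3 is a quadratic bezier drawn with `<path>`. Its stroke #ff00ff means cut at S857, F792. After flipping Y the toolpath is (177.950,83.895) → (153.675,69.725) → (131.215,56.218) → (110.571,43.375) → (91.743,31.195) → (74.730,19.678).

Shape 4 is a rectangle drawn with `<path>`. Its stroke #ff00ff means cut at S857, F792. After flipping Y the toolpath is (76.745,185.895) → (142.442,185.895) → (142.442,117.698) → (76.745,117.698) → (76.745,185.895), returning to the start.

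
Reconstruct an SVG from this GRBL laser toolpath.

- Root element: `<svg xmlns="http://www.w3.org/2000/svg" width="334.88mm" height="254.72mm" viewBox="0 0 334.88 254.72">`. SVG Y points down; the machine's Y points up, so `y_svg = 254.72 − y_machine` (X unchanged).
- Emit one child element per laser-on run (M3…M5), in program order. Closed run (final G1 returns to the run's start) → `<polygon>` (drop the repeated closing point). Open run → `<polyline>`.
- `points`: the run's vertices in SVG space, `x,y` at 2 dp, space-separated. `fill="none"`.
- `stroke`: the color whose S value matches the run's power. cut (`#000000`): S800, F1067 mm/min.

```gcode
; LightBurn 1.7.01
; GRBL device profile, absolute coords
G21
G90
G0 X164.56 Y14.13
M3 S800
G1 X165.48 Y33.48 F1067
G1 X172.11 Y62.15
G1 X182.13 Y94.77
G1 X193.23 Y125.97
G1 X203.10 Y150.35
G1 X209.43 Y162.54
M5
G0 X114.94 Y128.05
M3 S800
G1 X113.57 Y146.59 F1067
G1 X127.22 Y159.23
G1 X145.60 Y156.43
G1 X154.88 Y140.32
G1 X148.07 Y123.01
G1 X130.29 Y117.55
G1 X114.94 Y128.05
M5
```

Machine Y-up, SVG Y-down with viewBox height 254.72, so y_svg = 254.72 − y_machine; X carries over. Every run uses S800, so all elements get stroke `#000000` (cut).

Run 1: The run is open, so emit a `<polyline>` with points (Y-flipped): 164.56,240.59 165.48,221.24 172.11,192.57 182.13,159.95 193.23,128.75 203.10,104.37 209.43,92.18.

Run 2: The run returns to its start, so emit a `<polygon>` with points (Y-flipped): 114.94,126.67 113.57,108.13 127.22,95.49 145.60,98.29 154.88,114.40 148.07,131.71 130.29,137.17.

<svg xmlns="http://www.w3.org/2000/svg" width="334.88mm" height="254.72mm" viewBox="0 0 334.88 254.72">
  <polyline points="164.56,240.59 165.48,221.24 172.11,192.57 182.13,159.95 193.23,128.75 203.10,104.37 209.43,92.18" fill="none" stroke="#000000"/>
  <polygon points="114.94,126.67 113.57,108.13 127.22,95.49 145.60,98.29 154.88,114.40 148.07,131.71 130.29,137.17" fill="none" stroke="#000000"/>
</svg>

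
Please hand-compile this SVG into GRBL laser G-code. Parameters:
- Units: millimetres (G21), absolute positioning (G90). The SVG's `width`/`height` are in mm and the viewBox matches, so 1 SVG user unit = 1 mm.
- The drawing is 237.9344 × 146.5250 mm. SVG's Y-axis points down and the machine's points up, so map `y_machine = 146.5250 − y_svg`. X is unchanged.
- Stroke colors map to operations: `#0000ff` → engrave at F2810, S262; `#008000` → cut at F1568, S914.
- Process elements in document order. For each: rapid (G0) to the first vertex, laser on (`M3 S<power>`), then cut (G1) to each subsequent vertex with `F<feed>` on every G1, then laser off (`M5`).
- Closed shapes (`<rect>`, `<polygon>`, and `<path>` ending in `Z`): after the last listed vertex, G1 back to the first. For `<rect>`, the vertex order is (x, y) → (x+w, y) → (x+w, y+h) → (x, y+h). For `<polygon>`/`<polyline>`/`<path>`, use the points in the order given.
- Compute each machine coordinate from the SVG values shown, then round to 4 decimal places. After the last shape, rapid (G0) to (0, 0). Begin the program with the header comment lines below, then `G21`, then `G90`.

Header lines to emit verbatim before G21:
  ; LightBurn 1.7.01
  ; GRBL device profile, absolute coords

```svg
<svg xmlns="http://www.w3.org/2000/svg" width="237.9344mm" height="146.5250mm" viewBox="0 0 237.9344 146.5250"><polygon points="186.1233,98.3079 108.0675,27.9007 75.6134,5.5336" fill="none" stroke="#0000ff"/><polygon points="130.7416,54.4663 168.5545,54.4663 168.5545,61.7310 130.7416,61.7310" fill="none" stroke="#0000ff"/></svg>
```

viewBox `0 0 237.9344 146.5250` with mm width/height → 1 unit = 1 mm. Flip: y_m = 146.5250 − y_svg.

**Shape 1** — `<polygon>` closed polygon, stroke `#0000ff` → engrave (S262, F2810). Machine vertices: (186.1233,48.2171) → (108.0675,118.6243) → (75.6134,140.9914) → (186.1233,48.2171). Closed: final G1 returns to the first vertex.

**Shape 2** — `<polygon>` rectangle, stroke `#0000ff` → engrave (S262, F2810). Machine vertices: (130.7416,92.0587) → (168.5545,92.0587) → (168.5545,84.7940) → (130.7416,84.7940) → (130.7416,92.0587). Closed: final G1 returns to the first vertex.

; LightBurn 1.7.01
; GRBL device profile, absolute coords
G21
G90
G0 X186.1233 Y48.2171
M3 S262
G1 X108.0675 Y118.6243 F2810
G1 X75.6134 Y140.9914 F2810
G1 X186.1233 Y48.2171 F2810
M5
G0 X130.7416 Y92.0587
M3 S262
G1 X168.5545 Y92.0587 F2810
G1 X168.5545 Y84.7940 F2810
G1 X130.7416 Y84.7940 F2810
G1 X130.7416 Y92.0587 F2810
M5
G0 X0.0000 Y0.0000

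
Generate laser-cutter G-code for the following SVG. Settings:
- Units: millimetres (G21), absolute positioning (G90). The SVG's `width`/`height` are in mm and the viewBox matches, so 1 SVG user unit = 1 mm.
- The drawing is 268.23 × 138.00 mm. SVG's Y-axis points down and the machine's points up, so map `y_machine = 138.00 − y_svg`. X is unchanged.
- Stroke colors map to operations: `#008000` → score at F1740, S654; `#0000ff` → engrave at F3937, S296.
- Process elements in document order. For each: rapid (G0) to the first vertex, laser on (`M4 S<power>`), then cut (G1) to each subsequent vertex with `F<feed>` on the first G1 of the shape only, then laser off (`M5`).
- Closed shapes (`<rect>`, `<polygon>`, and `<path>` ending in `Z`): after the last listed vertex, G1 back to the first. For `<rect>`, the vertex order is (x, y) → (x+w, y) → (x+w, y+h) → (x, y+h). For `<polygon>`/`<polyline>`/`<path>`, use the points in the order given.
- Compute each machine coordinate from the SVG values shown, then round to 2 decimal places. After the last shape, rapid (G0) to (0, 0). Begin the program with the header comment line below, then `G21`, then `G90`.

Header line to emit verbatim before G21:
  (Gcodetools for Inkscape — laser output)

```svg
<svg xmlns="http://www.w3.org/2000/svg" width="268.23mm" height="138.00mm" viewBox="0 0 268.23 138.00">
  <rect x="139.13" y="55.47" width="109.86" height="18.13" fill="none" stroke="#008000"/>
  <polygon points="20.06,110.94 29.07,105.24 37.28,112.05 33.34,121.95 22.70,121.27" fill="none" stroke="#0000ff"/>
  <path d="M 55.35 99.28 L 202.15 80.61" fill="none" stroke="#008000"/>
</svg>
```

Since the viewBox matches the mm dimensions, user units are millimetres directly. The only transform is the Y-flip y_m = 138.00 − y_svg.

Shape 1 is a rectangle drawn with `<rect>`. Its stroke #008000 means score at S654, F1740. After flipping Y the toolpath is (139.13,82.53) → (248.99,82.53) → (248.99,64.40) → (139.13,64.40) → (139.13,82.53), returning to the start.

Shape 2 is a regular polygon drawn with `<polygon>`. Its stroke #0000ff means engrave at S296, F3937. After flipping Y the toolpath is (20.06,27.06) → (29.07,32.76) → (37.28,25.95) → (33.34,16.05) → (22.70,16.73) → (20.06,27.06), returning to the start.

Shape 3 is a line segment drawn with `<path>`. Its stroke #008000 means score at S654, F1740. After flipping Y the toolpath is (55.35,38.72) → (202.15,57.39).

(Gcodetools for Inkscape — laser output)
G21
G90
G0 X139.13 Y82.53
M4 S654
G1 X248.99 Y82.53 F1740
G1 X248.99 Y64.40
G1 X139.13 Y64.40
G1 X139.13 Y82.53
M5
G0 X20.06 Y27.06
M4 S296
G1 X29.07 Y32.76 F3937
G1 X37.28 Y25.95
G1 X33.34 Y16.05
G1 X22.70 Y16.73
G1 X20.06 Y27.06
M5
G0 X55.35 Y38.72
M4 S654
G1 X202.15 Y57.39 F1740
M5
G0 X0.00 Y0.00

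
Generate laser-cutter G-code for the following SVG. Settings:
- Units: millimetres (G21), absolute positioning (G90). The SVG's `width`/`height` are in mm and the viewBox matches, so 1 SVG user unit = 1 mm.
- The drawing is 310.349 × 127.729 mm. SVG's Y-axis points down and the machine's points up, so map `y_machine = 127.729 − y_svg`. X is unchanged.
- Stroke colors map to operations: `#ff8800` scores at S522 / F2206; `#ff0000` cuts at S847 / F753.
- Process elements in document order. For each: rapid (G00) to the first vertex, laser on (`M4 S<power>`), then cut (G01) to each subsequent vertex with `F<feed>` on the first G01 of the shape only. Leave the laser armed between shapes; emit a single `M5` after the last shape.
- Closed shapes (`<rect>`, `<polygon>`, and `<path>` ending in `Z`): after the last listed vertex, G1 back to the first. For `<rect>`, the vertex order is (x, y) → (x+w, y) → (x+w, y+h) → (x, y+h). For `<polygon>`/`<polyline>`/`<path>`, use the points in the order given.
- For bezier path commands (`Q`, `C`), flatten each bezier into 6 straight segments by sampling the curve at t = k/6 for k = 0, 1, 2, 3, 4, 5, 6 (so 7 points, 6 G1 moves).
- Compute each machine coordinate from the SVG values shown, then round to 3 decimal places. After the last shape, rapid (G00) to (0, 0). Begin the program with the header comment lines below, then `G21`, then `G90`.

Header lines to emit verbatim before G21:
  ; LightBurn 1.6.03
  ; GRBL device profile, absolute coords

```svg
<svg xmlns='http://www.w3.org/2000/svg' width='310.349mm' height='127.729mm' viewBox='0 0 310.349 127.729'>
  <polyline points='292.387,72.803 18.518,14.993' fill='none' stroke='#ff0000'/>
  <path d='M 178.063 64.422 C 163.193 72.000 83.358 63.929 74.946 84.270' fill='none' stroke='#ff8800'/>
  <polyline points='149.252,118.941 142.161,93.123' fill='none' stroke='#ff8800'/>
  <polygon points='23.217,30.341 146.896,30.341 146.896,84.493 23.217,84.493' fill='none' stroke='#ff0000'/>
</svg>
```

Since the viewBox matches the mm dimensions, user units are millimetres directly. The only transform is the Y-flip y_m = 127.729 − y_svg.

Shape 1 is a line segment drawn with `<polyline>`. Its stroke #ff0000 means cut at S847, F753. After flipping Y the toolpath is (292.387,54.926) → (18.518,112.736).

Shape 2 is a cubic bezier drawn with `<path>`. Its stroke #ff8800 means score at S522, F2206. After flipping Y the toolpath is (178.063,63.307) → (165.846,60.618) → (146.589,59.313) → (124.083,58.169) → (102.114,55.961) → (84.472,51.466) → (74.946,43.459).

Shape 3 is a line segment drawn with `<polyline>`. Its stroke #ff8800 means score at S522, F2206. After flipping Y the toolpath is (149.252,8.788) → (142.161,34.606).

Shape 4 is a rectangle drawn with `<polygon>`. Its stroke #ff0000 means cut at S847, F753. After flipping Y the toolpath is (23.217,97.388) → (146.896,97.388) → (146.896,43.236) → (23.217,43.236) → (23.217,97.388), returning to the start.

; LightBurn 1.6.03
; GRBL device profile, absolute coords
G21
G90
G00 X292.387 Y54.926
M4 S847
G01 X18.518 Y112.736 F753
G00 X178.063 Y63.307
M4 S522
G01 X165.846 Y60.618 F2206
G01 X146.589 Y59.313
G01 X124.083 Y58.169
G01 X102.114 Y55.961
G01 X84.472 Y51.466
G01 X74.946 Y43.459
G00 X149.252 Y8.788
M4 S522
G01 X142.161 Y34.606 F2206
G00 X23.217 Y97.388
M4 S847
G01 X146.896 Y97.388 F753
G01 X146.896 Y43.236
G01 X23.217 Y43.236
G01 X23.217 Y97.388
M5
G00 X0.000 Y0.000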